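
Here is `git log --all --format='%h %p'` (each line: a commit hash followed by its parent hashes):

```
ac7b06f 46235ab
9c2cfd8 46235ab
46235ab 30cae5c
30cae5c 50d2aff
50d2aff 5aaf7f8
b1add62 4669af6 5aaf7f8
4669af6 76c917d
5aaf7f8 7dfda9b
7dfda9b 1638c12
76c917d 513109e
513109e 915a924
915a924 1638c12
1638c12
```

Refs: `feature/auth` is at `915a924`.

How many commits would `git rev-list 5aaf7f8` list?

Walking parent pointers from 5aaf7f8: reachable set = {1638c12, 5aaf7f8, 7dfda9b}.
That is 3 commits.

3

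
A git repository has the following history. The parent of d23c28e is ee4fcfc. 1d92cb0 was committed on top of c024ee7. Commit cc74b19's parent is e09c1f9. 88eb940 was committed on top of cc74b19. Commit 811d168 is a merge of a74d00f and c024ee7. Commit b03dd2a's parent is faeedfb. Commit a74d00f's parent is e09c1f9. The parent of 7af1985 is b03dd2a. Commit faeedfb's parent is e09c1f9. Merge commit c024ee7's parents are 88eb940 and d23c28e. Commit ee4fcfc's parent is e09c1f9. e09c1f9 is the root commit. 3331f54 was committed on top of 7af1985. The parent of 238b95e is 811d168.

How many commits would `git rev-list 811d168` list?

Walking parent pointers from 811d168: reachable set = {811d168, 88eb940, a74d00f, c024ee7, cc74b19, d23c28e, e09c1f9, ee4fcfc}.
That is 8 commits.

8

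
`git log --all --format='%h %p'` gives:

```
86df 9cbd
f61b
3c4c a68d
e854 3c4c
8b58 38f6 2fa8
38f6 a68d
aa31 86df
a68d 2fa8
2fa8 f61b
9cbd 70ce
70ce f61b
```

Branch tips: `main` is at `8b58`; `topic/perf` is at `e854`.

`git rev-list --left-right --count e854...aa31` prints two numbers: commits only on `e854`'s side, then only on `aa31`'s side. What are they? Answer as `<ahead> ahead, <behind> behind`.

4 ahead, 4 behind

Reachable from e854: {2fa8, 3c4c, a68d, e854, f61b}.
Reachable from aa31: {70ce, 86df, 9cbd, aa31, f61b}.
Only in e854's history (ahead): {2fa8, 3c4c, a68d, e854} — 4.
Only in aa31's history (behind): {70ce, 86df, 9cbd, aa31} — 4.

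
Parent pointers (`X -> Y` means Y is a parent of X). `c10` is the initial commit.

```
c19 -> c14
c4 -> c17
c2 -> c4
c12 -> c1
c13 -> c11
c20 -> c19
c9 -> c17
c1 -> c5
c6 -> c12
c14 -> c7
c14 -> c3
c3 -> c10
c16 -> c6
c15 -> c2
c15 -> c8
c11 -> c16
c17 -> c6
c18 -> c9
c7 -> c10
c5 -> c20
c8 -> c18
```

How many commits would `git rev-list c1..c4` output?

4

Reachable from c4: {c1, c10, c12, c14, c17, c19, c20, c3, c4, c5, c6, c7}.
Reachable from c1: {c1, c10, c14, c19, c20, c3, c5, c7}.
In c4's history but not c1's: {c12, c17, c4, c6} — 4 commits.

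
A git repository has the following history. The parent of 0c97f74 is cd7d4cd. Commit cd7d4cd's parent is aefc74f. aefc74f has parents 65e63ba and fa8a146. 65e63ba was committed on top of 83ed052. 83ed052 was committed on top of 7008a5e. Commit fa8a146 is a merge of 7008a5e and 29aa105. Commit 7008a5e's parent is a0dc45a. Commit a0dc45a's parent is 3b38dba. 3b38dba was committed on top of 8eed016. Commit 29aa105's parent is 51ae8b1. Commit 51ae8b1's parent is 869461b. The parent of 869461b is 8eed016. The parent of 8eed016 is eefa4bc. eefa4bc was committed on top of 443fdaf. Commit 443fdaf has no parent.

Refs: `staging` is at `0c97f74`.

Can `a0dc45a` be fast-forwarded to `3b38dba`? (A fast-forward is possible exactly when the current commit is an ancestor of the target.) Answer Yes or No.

No

A fast-forward from a0dc45a to 3b38dba is possible iff a0dc45a is an ancestor of 3b38dba.
Ancestors of 3b38dba: {3b38dba, 443fdaf, 8eed016, eefa4bc}.
a0dc45a is not among them, so fast-forward is not possible.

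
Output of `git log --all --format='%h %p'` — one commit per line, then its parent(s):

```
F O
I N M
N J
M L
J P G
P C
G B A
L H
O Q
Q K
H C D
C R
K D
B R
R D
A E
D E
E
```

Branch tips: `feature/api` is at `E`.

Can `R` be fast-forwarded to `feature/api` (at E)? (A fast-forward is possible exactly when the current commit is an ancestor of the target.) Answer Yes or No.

A fast-forward from R to E is possible iff R is an ancestor of E.
Ancestors of E: {E}.
R is not among them, so fast-forward is not possible.

No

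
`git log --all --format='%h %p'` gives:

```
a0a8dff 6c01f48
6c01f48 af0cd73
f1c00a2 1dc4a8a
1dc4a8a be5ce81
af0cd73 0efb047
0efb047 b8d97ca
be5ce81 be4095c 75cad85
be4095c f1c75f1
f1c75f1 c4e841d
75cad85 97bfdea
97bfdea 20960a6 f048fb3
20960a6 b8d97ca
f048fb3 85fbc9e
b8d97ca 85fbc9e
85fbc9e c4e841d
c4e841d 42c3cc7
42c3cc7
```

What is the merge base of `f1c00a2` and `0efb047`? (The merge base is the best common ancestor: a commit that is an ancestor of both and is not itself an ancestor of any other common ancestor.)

b8d97ca

Ancestors of f1c00a2: {1dc4a8a, 20960a6, 42c3cc7, 75cad85, 85fbc9e, 97bfdea, b8d97ca, be4095c, be5ce81, c4e841d, f048fb3, f1c00a2, f1c75f1}.
Ancestors of 0efb047: {0efb047, 42c3cc7, 85fbc9e, b8d97ca, c4e841d}.
Common ancestors: {42c3cc7, 85fbc9e, b8d97ca, c4e841d}.
Among these, b8d97ca is not an ancestor of any other common ancestor — it is the merge base.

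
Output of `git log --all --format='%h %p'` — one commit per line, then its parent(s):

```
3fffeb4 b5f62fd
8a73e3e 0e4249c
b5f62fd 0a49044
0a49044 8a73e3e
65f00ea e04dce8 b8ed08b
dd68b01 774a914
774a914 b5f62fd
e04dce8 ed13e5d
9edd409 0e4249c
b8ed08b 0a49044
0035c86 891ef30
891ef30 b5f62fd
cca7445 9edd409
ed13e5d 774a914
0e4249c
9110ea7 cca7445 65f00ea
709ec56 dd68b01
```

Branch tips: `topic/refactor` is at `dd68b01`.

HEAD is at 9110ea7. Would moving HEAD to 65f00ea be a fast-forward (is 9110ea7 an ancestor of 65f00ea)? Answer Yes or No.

A fast-forward from 9110ea7 to 65f00ea is possible iff 9110ea7 is an ancestor of 65f00ea.
Ancestors of 65f00ea: {0a49044, 0e4249c, 65f00ea, 774a914, 8a73e3e, b5f62fd, b8ed08b, e04dce8, ed13e5d}.
9110ea7 is not among them, so fast-forward is not possible.

No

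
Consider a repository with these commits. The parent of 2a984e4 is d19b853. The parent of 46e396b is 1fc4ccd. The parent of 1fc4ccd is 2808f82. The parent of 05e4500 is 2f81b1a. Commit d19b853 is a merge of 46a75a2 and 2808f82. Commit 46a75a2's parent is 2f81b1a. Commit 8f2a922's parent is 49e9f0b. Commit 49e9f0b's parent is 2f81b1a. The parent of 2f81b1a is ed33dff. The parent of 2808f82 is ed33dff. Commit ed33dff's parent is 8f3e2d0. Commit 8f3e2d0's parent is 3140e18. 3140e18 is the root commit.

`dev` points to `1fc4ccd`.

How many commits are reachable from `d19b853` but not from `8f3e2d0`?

5

Reachable from d19b853: {2808f82, 2f81b1a, 3140e18, 46a75a2, 8f3e2d0, d19b853, ed33dff}.
Reachable from 8f3e2d0: {3140e18, 8f3e2d0}.
In d19b853's history but not 8f3e2d0's: {2808f82, 2f81b1a, 46a75a2, d19b853, ed33dff} — 5 commits.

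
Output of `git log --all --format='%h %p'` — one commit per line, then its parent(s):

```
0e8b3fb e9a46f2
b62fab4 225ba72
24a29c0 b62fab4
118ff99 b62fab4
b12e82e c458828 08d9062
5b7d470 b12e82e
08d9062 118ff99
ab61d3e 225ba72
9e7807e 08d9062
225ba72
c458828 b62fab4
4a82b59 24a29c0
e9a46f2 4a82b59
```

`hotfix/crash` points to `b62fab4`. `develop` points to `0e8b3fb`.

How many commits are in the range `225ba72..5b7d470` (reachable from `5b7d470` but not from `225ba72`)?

6

Reachable from 5b7d470: {08d9062, 118ff99, 225ba72, 5b7d470, b12e82e, b62fab4, c458828}.
Reachable from 225ba72: {225ba72}.
In 5b7d470's history but not 225ba72's: {08d9062, 118ff99, 5b7d470, b12e82e, b62fab4, c458828} — 6 commits.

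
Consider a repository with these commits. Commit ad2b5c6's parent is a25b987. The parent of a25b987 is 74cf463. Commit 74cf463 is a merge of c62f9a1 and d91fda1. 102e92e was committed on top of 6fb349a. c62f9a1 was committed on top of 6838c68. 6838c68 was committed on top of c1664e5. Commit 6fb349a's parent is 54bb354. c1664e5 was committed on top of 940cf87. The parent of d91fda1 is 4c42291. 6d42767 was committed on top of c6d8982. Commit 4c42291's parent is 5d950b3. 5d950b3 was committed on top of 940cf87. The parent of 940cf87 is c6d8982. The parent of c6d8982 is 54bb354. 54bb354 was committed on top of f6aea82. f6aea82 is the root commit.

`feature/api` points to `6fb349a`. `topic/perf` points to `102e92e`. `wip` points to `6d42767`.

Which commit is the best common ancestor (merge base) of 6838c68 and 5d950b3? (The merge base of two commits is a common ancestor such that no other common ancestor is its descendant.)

Ancestors of 6838c68: {54bb354, 6838c68, 940cf87, c1664e5, c6d8982, f6aea82}.
Ancestors of 5d950b3: {54bb354, 5d950b3, 940cf87, c6d8982, f6aea82}.
Common ancestors: {54bb354, 940cf87, c6d8982, f6aea82}.
Among these, 940cf87 is not an ancestor of any other common ancestor — it is the merge base.

940cf87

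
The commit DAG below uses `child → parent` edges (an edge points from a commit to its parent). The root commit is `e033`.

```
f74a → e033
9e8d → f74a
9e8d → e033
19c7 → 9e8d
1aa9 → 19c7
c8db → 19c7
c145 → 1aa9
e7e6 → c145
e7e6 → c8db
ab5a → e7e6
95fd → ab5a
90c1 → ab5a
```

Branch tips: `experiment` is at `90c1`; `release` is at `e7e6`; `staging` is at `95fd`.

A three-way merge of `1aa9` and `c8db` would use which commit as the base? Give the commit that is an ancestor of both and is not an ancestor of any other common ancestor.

Ancestors of 1aa9: {19c7, 1aa9, 9e8d, e033, f74a}.
Ancestors of c8db: {19c7, 9e8d, c8db, e033, f74a}.
Common ancestors: {19c7, 9e8d, e033, f74a}.
Among these, 19c7 is not an ancestor of any other common ancestor — it is the merge base.

19c7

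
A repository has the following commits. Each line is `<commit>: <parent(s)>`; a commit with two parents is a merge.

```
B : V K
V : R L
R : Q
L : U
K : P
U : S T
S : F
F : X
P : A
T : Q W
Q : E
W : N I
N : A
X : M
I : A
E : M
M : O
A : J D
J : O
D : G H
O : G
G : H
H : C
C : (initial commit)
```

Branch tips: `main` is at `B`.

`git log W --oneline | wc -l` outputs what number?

Walking parent pointers from W: reachable set = {A, C, D, G, H, I, J, N, O, W}.
That is 10 commits.

10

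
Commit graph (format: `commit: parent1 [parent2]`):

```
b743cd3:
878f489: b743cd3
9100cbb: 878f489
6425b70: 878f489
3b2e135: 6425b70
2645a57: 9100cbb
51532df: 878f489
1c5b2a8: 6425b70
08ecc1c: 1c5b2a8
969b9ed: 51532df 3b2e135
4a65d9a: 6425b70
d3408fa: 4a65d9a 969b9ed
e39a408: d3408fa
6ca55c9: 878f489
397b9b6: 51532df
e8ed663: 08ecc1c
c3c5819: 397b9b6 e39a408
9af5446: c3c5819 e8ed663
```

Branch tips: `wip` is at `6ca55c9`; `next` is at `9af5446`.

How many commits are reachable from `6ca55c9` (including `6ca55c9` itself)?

Walking parent pointers from 6ca55c9: reachable set = {6ca55c9, 878f489, b743cd3}.
That is 3 commits.

3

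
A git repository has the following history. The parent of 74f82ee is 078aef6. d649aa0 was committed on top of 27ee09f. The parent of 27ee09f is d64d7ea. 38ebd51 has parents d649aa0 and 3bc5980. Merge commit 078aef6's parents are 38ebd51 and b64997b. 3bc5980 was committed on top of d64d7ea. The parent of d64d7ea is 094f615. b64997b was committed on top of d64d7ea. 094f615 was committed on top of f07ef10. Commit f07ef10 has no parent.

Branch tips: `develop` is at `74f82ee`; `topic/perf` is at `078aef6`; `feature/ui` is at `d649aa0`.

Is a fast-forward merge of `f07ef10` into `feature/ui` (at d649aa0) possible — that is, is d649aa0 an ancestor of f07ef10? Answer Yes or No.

A fast-forward from d649aa0 to f07ef10 is possible iff d649aa0 is an ancestor of f07ef10.
Ancestors of f07ef10: {f07ef10}.
d649aa0 is not among them, so fast-forward is not possible.

No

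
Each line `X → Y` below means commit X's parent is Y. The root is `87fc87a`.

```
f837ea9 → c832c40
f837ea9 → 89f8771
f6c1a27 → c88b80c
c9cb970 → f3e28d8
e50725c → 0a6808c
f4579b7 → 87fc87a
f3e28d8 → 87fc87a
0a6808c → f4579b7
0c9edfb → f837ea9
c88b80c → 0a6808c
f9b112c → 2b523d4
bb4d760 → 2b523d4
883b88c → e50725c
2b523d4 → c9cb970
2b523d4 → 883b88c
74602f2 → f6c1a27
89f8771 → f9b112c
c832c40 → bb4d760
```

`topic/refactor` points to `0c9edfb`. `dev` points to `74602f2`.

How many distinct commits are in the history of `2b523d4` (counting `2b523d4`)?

Walking parent pointers from 2b523d4: reachable set = {0a6808c, 2b523d4, 87fc87a, 883b88c, c9cb970, e50725c, f3e28d8, f4579b7}.
That is 8 commits.

8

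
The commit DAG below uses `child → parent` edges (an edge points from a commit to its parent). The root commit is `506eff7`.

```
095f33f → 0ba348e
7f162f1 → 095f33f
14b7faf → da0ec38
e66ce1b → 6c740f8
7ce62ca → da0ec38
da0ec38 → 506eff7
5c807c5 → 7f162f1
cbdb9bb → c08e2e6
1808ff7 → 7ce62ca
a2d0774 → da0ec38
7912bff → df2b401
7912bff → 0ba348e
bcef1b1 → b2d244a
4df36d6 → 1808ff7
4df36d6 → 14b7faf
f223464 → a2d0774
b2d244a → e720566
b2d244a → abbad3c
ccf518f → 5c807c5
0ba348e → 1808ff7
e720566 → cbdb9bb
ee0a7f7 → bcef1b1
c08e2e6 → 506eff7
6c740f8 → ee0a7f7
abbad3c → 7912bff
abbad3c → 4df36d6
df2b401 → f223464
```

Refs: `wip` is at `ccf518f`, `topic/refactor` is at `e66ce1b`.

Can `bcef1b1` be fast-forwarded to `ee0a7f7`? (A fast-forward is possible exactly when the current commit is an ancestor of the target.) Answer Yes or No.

Yes

A fast-forward from bcef1b1 to ee0a7f7 is possible iff bcef1b1 is an ancestor of ee0a7f7.
Ancestors of ee0a7f7: {0ba348e, 14b7faf, 1808ff7, 4df36d6, 506eff7, 7912bff, 7ce62ca, a2d0774, abbad3c, b2d244a, bcef1b1, c08e2e6, cbdb9bb, da0ec38, df2b401, e720566, ee0a7f7, f223464}.
bcef1b1 is among them, so fast-forward is possible.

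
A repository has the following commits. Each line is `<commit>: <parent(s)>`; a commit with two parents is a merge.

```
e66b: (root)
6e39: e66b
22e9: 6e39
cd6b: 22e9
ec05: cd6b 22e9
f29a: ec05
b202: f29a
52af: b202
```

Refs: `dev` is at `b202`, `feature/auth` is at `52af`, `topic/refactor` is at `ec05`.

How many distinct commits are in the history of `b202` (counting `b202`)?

7

Walking parent pointers from b202: reachable set = {22e9, 6e39, b202, cd6b, e66b, ec05, f29a}.
That is 7 commits.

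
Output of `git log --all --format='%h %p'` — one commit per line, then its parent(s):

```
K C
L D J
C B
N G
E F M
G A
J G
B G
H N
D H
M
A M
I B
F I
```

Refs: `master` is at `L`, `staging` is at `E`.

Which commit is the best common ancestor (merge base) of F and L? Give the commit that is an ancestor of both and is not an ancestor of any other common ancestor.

Ancestors of F: {A, B, F, G, I, M}.
Ancestors of L: {A, D, G, H, J, L, M, N}.
Common ancestors: {A, G, M}.
Among these, G is not an ancestor of any other common ancestor — it is the merge base.

G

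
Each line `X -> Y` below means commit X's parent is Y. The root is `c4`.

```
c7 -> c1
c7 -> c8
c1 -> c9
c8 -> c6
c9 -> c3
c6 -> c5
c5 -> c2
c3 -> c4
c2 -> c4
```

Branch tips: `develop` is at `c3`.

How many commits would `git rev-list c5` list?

Walking parent pointers from c5: reachable set = {c2, c4, c5}.
That is 3 commits.

3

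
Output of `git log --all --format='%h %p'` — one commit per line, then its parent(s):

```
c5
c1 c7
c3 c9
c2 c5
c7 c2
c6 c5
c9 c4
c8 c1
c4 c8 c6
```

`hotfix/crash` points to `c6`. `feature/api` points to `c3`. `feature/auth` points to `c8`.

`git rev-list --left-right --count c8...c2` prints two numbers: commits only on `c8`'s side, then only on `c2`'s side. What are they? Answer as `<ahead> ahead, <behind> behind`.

Reachable from c8: {c1, c2, c5, c7, c8}.
Reachable from c2: {c2, c5}.
Only in c8's history (ahead): {c1, c7, c8} — 3.
Only in c2's history (behind): {} — 0.

3 ahead, 0 behind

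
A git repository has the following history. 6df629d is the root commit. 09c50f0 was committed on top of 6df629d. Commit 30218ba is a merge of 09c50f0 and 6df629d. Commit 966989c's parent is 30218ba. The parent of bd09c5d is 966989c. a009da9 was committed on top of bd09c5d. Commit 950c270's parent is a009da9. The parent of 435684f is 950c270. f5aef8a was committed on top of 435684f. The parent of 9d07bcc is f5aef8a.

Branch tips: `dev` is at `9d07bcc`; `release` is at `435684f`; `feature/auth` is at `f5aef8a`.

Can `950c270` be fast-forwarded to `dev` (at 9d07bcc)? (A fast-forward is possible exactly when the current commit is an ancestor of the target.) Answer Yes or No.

A fast-forward from 950c270 to 9d07bcc is possible iff 950c270 is an ancestor of 9d07bcc.
Ancestors of 9d07bcc: {09c50f0, 30218ba, 435684f, 6df629d, 950c270, 966989c, 9d07bcc, a009da9, bd09c5d, f5aef8a}.
950c270 is among them, so fast-forward is possible.

Yes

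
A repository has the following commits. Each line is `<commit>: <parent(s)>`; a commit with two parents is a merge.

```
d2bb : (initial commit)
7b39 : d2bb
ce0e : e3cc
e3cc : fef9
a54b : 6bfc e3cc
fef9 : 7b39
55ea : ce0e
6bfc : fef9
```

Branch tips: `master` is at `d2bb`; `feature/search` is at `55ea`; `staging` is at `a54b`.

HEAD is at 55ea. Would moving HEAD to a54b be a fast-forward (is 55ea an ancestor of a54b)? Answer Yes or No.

No

A fast-forward from 55ea to a54b is possible iff 55ea is an ancestor of a54b.
Ancestors of a54b: {6bfc, 7b39, a54b, d2bb, e3cc, fef9}.
55ea is not among them, so fast-forward is not possible.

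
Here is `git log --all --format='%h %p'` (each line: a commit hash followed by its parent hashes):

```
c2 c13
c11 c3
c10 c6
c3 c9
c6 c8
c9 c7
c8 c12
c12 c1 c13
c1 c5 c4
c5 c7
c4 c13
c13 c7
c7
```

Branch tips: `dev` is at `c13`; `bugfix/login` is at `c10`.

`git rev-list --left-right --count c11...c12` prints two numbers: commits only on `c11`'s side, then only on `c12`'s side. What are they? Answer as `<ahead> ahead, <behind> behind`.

Reachable from c11: {c11, c3, c7, c9}.
Reachable from c12: {c1, c12, c13, c4, c5, c7}.
Only in c11's history (ahead): {c11, c3, c9} — 3.
Only in c12's history (behind): {c1, c12, c13, c4, c5} — 5.

3 ahead, 5 behind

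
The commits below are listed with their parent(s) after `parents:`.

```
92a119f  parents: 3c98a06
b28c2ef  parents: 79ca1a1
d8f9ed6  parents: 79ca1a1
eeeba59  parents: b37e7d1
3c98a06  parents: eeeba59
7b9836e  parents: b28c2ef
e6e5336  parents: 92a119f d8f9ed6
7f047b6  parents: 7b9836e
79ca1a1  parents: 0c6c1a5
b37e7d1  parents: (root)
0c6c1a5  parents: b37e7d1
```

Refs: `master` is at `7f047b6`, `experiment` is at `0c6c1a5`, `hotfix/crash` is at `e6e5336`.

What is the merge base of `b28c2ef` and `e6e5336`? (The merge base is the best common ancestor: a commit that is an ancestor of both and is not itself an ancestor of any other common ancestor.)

Ancestors of b28c2ef: {0c6c1a5, 79ca1a1, b28c2ef, b37e7d1}.
Ancestors of e6e5336: {0c6c1a5, 3c98a06, 79ca1a1, 92a119f, b37e7d1, d8f9ed6, e6e5336, eeeba59}.
Common ancestors: {0c6c1a5, 79ca1a1, b37e7d1}.
Among these, 79ca1a1 is not an ancestor of any other common ancestor — it is the merge base.

79ca1a1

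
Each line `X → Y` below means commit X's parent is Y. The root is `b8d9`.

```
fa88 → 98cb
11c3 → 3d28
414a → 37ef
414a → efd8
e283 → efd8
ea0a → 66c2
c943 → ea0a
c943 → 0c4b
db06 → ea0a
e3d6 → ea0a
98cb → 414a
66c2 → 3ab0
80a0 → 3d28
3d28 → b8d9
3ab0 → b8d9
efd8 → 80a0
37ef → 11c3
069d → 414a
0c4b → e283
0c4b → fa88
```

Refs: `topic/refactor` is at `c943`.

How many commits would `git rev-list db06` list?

5

Walking parent pointers from db06: reachable set = {3ab0, 66c2, b8d9, db06, ea0a}.
That is 5 commits.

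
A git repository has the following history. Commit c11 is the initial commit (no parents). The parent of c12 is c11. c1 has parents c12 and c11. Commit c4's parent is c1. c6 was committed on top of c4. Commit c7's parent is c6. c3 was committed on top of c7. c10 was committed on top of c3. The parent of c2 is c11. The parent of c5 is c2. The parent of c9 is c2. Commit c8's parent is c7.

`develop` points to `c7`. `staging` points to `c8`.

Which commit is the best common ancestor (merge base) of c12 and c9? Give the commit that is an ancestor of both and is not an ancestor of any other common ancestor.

c11

Ancestors of c12: {c11, c12}.
Ancestors of c9: {c11, c2, c9}.
Common ancestors: {c11}.
The only common ancestor is c11, so it is the merge base.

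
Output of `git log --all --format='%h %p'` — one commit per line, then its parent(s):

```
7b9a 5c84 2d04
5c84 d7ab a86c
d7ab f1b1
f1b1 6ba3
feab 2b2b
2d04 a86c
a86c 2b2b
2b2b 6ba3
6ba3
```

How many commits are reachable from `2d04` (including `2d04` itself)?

4

Walking parent pointers from 2d04: reachable set = {2b2b, 2d04, 6ba3, a86c}.
That is 4 commits.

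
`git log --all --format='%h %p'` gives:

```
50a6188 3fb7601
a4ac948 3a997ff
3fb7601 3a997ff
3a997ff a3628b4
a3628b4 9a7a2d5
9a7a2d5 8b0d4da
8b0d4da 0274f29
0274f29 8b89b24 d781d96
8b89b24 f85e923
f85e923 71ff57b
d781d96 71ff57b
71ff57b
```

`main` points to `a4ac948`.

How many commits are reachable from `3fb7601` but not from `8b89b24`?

Reachable from 3fb7601: {0274f29, 3a997ff, 3fb7601, 71ff57b, 8b0d4da, 8b89b24, 9a7a2d5, a3628b4, d781d96, f85e923}.
Reachable from 8b89b24: {71ff57b, 8b89b24, f85e923}.
In 3fb7601's history but not 8b89b24's: {0274f29, 3a997ff, 3fb7601, 8b0d4da, 9a7a2d5, a3628b4, d781d96} — 7 commits.

7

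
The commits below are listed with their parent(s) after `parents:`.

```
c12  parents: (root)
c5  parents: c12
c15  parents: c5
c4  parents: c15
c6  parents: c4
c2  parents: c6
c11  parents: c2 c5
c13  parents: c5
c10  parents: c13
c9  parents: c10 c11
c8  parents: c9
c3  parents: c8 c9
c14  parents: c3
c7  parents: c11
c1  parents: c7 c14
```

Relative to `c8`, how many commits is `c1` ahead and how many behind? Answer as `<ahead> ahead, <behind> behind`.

4 ahead, 0 behind

Reachable from c1: {c1, c10, c11, c12, c13, c14, c15, c2, c3, c4, c5, c6, c7, c8, c9}.
Reachable from c8: {c10, c11, c12, c13, c15, c2, c4, c5, c6, c8, c9}.
Only in c1's history (ahead): {c1, c14, c3, c7} — 4.
Only in c8's history (behind): {} — 0.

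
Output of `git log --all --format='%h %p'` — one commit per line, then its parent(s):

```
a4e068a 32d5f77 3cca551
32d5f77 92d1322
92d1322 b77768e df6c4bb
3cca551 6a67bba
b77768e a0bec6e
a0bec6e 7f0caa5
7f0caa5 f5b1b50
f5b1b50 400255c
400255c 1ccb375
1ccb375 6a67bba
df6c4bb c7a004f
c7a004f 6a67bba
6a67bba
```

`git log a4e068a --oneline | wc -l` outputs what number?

Walking parent pointers from a4e068a: reachable set = {1ccb375, 32d5f77, 3cca551, 400255c, 6a67bba, 7f0caa5, 92d1322, a0bec6e, a4e068a, b77768e, c7a004f, df6c4bb, f5b1b50}.
That is 13 commits.

13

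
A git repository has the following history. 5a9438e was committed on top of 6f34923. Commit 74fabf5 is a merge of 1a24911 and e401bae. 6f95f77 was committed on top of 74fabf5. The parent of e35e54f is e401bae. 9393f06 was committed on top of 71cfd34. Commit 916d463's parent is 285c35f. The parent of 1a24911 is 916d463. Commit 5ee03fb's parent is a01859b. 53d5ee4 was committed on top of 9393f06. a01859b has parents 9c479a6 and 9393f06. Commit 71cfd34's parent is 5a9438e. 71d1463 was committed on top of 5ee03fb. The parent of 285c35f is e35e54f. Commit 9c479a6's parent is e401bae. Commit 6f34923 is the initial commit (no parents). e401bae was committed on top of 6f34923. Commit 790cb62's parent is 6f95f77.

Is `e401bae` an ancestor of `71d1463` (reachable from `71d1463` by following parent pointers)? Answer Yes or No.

Ancestors of 71d1463 (commits reachable by following parents): {5a9438e, 5ee03fb, 6f34923, 71cfd34, 71d1463, 9393f06, 9c479a6, a01859b, e401bae}.
e401bae is in that set, so it is an ancestor of 71d1463.

Yes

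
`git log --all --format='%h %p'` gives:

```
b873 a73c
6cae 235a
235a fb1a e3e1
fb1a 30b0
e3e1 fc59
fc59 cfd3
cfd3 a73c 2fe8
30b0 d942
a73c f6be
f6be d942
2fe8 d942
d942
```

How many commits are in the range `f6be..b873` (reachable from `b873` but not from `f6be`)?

Reachable from b873: {a73c, b873, d942, f6be}.
Reachable from f6be: {d942, f6be}.
In b873's history but not f6be's: {a73c, b873} — 2 commits.

2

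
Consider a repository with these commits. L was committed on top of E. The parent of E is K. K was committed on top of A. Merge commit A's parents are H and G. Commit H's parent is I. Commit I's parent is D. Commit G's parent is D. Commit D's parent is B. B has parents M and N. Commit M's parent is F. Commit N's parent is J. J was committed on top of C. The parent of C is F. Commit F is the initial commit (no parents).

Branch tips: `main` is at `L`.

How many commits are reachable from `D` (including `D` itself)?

Walking parent pointers from D: reachable set = {B, C, D, F, J, M, N}.
That is 7 commits.

7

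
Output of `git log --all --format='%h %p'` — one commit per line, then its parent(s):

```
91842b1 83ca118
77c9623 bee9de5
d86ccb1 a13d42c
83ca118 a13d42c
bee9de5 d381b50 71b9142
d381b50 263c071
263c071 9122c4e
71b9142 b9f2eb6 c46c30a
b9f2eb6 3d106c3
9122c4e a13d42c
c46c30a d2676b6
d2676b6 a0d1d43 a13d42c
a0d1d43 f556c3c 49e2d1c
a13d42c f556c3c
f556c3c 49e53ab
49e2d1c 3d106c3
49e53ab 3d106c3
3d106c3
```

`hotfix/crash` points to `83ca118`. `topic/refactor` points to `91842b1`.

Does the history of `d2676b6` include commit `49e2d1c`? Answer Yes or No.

Ancestors of d2676b6 (commits reachable by following parents): {3d106c3, 49e2d1c, 49e53ab, a0d1d43, a13d42c, d2676b6, f556c3c}.
49e2d1c is in that set, so it is an ancestor of d2676b6.

Yes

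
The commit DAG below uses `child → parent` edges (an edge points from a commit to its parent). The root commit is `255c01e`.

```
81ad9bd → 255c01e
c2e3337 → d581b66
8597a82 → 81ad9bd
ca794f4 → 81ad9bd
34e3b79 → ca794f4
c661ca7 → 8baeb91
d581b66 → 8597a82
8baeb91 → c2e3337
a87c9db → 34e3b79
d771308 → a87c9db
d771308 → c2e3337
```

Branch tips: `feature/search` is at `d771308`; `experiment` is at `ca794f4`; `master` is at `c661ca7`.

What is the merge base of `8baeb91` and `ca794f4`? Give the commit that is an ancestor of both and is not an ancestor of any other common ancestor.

Ancestors of 8baeb91: {255c01e, 81ad9bd, 8597a82, 8baeb91, c2e3337, d581b66}.
Ancestors of ca794f4: {255c01e, 81ad9bd, ca794f4}.
Common ancestors: {255c01e, 81ad9bd}.
Among these, 81ad9bd is not an ancestor of any other common ancestor — it is the merge base.

81ad9bd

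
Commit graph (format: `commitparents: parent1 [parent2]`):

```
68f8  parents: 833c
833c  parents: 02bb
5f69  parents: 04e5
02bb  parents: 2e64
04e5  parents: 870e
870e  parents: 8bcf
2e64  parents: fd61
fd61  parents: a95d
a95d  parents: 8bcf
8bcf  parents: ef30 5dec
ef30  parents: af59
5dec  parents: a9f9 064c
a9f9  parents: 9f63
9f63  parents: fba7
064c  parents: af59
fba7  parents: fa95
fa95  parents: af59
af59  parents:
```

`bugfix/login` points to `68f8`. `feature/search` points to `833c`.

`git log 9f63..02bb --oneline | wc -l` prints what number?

9

Reachable from 02bb: {02bb, 064c, 2e64, 5dec, 8bcf, 9f63, a95d, a9f9, af59, ef30, fa95, fba7, fd61}.
Reachable from 9f63: {9f63, af59, fa95, fba7}.
In 02bb's history but not 9f63's: {02bb, 064c, 2e64, 5dec, 8bcf, a95d, a9f9, ef30, fd61} — 9 commits.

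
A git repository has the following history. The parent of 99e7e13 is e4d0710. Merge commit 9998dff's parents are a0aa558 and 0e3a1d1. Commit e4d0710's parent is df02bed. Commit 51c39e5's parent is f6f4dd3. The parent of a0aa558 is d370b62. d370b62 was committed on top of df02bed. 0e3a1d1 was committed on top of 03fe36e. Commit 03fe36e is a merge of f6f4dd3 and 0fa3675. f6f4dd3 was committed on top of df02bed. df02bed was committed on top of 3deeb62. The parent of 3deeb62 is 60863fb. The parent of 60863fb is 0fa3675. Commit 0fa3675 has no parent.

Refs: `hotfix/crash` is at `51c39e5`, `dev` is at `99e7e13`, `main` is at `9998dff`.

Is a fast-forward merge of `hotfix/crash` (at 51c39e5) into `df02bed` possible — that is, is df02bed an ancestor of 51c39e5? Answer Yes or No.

Yes

A fast-forward from df02bed to 51c39e5 is possible iff df02bed is an ancestor of 51c39e5.
Ancestors of 51c39e5: {0fa3675, 3deeb62, 51c39e5, 60863fb, df02bed, f6f4dd3}.
df02bed is among them, so fast-forward is possible.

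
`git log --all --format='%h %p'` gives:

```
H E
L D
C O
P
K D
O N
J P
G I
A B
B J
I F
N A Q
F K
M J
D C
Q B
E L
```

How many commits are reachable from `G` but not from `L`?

4

Reachable from G: {A, B, C, D, F, G, I, J, K, N, O, P, Q}.
Reachable from L: {A, B, C, D, J, L, N, O, P, Q}.
In G's history but not L's: {F, G, I, K} — 4 commits.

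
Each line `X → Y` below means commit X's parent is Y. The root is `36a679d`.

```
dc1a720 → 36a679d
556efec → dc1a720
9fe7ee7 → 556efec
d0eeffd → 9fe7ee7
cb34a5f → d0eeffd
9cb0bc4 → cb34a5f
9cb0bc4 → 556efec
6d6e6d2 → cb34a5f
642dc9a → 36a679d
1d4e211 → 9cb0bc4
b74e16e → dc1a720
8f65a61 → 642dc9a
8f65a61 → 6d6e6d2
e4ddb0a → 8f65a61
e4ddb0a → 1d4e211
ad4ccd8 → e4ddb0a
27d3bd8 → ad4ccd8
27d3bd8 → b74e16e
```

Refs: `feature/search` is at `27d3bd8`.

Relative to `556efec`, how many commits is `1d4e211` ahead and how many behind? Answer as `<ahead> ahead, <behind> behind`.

5 ahead, 0 behind

Reachable from 1d4e211: {1d4e211, 36a679d, 556efec, 9cb0bc4, 9fe7ee7, cb34a5f, d0eeffd, dc1a720}.
Reachable from 556efec: {36a679d, 556efec, dc1a720}.
Only in 1d4e211's history (ahead): {1d4e211, 9cb0bc4, 9fe7ee7, cb34a5f, d0eeffd} — 5.
Only in 556efec's history (behind): {} — 0.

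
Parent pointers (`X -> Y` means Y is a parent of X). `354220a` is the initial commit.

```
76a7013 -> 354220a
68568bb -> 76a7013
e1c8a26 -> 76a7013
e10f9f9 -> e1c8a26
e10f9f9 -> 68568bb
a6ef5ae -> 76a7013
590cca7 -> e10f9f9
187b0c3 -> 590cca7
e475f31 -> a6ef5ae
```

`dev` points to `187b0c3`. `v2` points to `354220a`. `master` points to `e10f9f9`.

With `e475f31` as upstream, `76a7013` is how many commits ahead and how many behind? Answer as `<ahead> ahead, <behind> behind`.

Reachable from 76a7013: {354220a, 76a7013}.
Reachable from e475f31: {354220a, 76a7013, a6ef5ae, e475f31}.
Only in 76a7013's history (ahead): {} — 0.
Only in e475f31's history (behind): {a6ef5ae, e475f31} — 2.

0 ahead, 2 behind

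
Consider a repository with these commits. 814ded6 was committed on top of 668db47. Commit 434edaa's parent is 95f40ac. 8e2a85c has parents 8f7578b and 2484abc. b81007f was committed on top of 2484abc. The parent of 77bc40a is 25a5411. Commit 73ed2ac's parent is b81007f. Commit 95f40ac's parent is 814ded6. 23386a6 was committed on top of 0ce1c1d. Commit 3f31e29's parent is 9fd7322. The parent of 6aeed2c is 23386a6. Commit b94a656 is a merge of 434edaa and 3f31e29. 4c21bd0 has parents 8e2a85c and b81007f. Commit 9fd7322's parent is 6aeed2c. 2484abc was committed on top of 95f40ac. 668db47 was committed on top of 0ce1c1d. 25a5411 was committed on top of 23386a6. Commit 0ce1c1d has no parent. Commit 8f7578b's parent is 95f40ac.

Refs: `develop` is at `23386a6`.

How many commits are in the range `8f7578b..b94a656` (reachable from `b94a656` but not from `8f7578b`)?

Reachable from b94a656: {0ce1c1d, 23386a6, 3f31e29, 434edaa, 668db47, 6aeed2c, 814ded6, 95f40ac, 9fd7322, b94a656}.
Reachable from 8f7578b: {0ce1c1d, 668db47, 814ded6, 8f7578b, 95f40ac}.
In b94a656's history but not 8f7578b's: {23386a6, 3f31e29, 434edaa, 6aeed2c, 9fd7322, b94a656} — 6 commits.

6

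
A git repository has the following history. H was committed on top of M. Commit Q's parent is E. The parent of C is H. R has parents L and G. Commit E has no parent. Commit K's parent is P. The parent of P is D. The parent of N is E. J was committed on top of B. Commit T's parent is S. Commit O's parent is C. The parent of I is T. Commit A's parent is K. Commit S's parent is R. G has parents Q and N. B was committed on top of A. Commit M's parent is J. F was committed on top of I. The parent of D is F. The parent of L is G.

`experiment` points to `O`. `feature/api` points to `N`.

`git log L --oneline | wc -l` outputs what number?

Walking parent pointers from L: reachable set = {E, G, L, N, Q}.
That is 5 commits.

5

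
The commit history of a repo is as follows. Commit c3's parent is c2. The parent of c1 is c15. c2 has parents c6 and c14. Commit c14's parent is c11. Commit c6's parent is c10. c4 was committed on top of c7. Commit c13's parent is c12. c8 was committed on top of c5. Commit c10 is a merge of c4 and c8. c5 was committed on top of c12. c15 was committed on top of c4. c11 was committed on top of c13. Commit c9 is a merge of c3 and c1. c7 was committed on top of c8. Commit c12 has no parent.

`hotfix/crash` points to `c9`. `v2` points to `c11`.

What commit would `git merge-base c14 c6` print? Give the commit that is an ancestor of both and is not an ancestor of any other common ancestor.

Ancestors of c14: {c11, c12, c13, c14}.
Ancestors of c6: {c10, c12, c4, c5, c6, c7, c8}.
Common ancestors: {c12}.
The only common ancestor is c12, so it is the merge base.

c12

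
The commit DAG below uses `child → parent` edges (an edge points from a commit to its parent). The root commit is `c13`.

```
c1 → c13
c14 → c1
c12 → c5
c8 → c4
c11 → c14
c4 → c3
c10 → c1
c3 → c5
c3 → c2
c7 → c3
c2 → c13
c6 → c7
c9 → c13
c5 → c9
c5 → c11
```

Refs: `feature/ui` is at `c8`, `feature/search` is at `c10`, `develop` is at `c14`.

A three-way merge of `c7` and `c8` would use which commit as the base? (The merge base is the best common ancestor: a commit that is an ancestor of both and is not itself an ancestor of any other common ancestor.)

c3

Ancestors of c7: {c1, c11, c13, c14, c2, c3, c5, c7, c9}.
Ancestors of c8: {c1, c11, c13, c14, c2, c3, c4, c5, c8, c9}.
Common ancestors: {c1, c11, c13, c14, c2, c3, c5, c9}.
Among these, c3 is not an ancestor of any other common ancestor — it is the merge base.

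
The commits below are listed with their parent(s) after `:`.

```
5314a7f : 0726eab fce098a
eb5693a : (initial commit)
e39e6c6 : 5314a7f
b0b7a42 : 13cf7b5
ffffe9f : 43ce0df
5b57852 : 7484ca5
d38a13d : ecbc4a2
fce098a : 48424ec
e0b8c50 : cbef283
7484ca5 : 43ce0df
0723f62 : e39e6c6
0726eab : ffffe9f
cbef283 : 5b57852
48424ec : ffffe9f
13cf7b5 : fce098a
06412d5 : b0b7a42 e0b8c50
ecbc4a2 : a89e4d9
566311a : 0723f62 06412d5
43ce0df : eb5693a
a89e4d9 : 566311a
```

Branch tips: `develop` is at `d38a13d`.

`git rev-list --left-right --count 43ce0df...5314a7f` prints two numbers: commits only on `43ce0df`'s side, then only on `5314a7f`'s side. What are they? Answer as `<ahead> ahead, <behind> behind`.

0 ahead, 5 behind

Reachable from 43ce0df: {43ce0df, eb5693a}.
Reachable from 5314a7f: {0726eab, 43ce0df, 48424ec, 5314a7f, eb5693a, fce098a, ffffe9f}.
Only in 43ce0df's history (ahead): {} — 0.
Only in 5314a7f's history (behind): {0726eab, 48424ec, 5314a7f, fce098a, ffffe9f} — 5.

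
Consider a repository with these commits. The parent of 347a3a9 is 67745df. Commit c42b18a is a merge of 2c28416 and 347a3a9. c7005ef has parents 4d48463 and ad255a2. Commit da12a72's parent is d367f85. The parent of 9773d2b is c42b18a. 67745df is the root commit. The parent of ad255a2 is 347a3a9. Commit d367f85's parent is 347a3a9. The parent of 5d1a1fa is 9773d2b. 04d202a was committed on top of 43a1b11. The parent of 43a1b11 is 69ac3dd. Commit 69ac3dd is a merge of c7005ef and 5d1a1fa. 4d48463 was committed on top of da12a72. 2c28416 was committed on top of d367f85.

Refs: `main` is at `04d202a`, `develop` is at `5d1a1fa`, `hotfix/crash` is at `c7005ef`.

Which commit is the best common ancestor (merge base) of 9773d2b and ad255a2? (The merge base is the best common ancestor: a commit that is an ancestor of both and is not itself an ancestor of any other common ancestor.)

347a3a9

Ancestors of 9773d2b: {2c28416, 347a3a9, 67745df, 9773d2b, c42b18a, d367f85}.
Ancestors of ad255a2: {347a3a9, 67745df, ad255a2}.
Common ancestors: {347a3a9, 67745df}.
Among these, 347a3a9 is not an ancestor of any other common ancestor — it is the merge base.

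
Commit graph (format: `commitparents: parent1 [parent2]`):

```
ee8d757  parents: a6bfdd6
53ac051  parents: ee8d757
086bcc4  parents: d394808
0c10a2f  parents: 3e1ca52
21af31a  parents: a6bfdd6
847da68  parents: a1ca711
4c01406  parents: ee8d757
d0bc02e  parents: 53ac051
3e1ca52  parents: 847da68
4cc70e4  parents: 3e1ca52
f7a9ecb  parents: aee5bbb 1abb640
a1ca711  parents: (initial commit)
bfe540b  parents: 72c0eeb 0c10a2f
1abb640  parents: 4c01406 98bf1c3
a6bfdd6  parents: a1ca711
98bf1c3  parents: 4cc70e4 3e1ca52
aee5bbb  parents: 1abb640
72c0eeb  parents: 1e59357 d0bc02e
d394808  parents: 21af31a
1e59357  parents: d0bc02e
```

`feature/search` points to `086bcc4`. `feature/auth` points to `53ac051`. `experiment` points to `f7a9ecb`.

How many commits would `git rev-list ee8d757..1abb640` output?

Reachable from 1abb640: {1abb640, 3e1ca52, 4c01406, 4cc70e4, 847da68, 98bf1c3, a1ca711, a6bfdd6, ee8d757}.
Reachable from ee8d757: {a1ca711, a6bfdd6, ee8d757}.
In 1abb640's history but not ee8d757's: {1abb640, 3e1ca52, 4c01406, 4cc70e4, 847da68, 98bf1c3} — 6 commits.

6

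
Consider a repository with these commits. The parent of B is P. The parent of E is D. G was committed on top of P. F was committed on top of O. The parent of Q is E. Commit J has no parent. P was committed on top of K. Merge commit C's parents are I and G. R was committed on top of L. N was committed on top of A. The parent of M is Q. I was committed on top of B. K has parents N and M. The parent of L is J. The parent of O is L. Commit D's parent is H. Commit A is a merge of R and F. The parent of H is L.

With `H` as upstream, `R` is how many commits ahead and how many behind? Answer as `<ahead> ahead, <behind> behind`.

Reachable from R: {J, L, R}.
Reachable from H: {H, J, L}.
Only in R's history (ahead): {R} — 1.
Only in H's history (behind): {H} — 1.

1 ahead, 1 behind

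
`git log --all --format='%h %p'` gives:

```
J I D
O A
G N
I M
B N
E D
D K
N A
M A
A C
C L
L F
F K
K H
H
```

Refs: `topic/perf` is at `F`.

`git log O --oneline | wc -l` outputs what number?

Walking parent pointers from O: reachable set = {A, C, F, H, K, L, O}.
That is 7 commits.

7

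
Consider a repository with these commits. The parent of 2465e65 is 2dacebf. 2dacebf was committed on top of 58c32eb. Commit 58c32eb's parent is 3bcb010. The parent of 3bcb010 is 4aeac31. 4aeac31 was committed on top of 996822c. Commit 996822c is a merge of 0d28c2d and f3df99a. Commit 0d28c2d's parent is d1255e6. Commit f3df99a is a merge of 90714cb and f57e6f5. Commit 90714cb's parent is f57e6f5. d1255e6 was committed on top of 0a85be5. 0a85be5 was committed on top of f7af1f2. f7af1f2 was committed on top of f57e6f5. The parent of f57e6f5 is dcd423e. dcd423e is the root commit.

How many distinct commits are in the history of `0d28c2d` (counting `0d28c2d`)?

Walking parent pointers from 0d28c2d: reachable set = {0a85be5, 0d28c2d, d1255e6, dcd423e, f57e6f5, f7af1f2}.
That is 6 commits.

6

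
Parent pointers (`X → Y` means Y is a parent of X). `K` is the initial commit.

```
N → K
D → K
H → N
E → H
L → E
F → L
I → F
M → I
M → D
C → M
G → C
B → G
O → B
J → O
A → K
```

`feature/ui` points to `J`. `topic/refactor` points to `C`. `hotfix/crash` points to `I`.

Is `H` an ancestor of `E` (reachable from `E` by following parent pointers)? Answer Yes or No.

Ancestors of E (commits reachable by following parents): {E, H, K, N}.
H is in that set, so it is an ancestor of E.

Yes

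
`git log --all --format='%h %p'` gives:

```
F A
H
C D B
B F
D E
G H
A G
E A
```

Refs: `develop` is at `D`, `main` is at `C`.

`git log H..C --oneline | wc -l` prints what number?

7

Reachable from C: {A, B, C, D, E, F, G, H}.
Reachable from H: {H}.
In C's history but not H's: {A, B, C, D, E, F, G} — 7 commits.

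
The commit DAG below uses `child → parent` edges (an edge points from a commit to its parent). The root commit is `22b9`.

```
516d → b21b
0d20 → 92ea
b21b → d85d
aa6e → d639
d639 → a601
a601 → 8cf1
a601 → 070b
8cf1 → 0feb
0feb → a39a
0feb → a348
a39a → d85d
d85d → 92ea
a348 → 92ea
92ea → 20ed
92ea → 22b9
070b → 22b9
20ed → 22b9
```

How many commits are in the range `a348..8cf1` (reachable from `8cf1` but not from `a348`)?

4

Reachable from 8cf1: {0feb, 20ed, 22b9, 8cf1, 92ea, a348, a39a, d85d}.
Reachable from a348: {20ed, 22b9, 92ea, a348}.
In 8cf1's history but not a348's: {0feb, 8cf1, a39a, d85d} — 4 commits.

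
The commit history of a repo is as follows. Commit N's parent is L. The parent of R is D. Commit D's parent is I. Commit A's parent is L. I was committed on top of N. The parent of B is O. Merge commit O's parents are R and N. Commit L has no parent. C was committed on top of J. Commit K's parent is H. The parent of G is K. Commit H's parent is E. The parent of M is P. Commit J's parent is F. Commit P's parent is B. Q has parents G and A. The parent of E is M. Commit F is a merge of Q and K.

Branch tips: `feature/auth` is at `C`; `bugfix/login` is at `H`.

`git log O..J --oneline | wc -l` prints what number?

Reachable from J: {A, B, D, E, F, G, H, I, J, K, L, M, N, O, P, Q, R}.
Reachable from O: {D, I, L, N, O, R}.
In J's history but not O's: {A, B, E, F, G, H, J, K, M, P, Q} — 11 commits.

11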